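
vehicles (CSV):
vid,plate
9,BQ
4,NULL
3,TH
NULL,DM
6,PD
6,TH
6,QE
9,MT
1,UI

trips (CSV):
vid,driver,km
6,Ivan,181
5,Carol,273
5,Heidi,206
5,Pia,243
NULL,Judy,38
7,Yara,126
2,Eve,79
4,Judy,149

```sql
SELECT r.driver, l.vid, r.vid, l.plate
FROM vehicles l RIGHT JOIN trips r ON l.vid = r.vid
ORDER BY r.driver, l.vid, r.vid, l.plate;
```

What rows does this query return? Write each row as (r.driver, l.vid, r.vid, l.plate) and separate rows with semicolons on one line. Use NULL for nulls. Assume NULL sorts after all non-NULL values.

(Carol, NULL, 5, NULL); (Eve, NULL, 2, NULL); (Heidi, NULL, 5, NULL); (Ivan, 6, 6, PD); (Ivan, 6, 6, QE); (Ivan, 6, 6, TH); (Judy, 4, 4, NULL); (Judy, NULL, NULL, NULL); (Pia, NULL, 5, NULL); (Yara, NULL, 7, NULL)

RIGHT JOIN keeps every row from `trips`; unmatched rows get NULL for `vehicles`'s columns.
Matching on l.vid = r.vid. A NULL in a compared column never satisfies the condition.
- l row (vid=9): no match.
- l row (vid=4): matches 1 r row(s) → 1 output row(s).
- l row (vid=3): no match.
- l row (vid=NULL): no match.
- l row (vid=6): matches 1 r row(s) → 1 output row(s).
- l row (vid=6): matches 1 r row(s) → 1 output row(s).
- l row (vid=6): matches 1 r row(s) → 1 output row(s).
- l row (vid=9): no match.
- l row (vid=1): no match.
- plus 6 unmatched r row(s), each kept with NULL l columns.
After projecting and ordering:
r.driver | l.vid | r.vid | l.plate
Carol | NULL | 5 | NULL
Eve | NULL | 2 | NULL
Heidi | NULL | 5 | NULL
Ivan | 6 | 6 | PD
Ivan | 6 | 6 | QE
Ivan | 6 | 6 | TH
Judy | 4 | 4 | NULL
Judy | NULL | NULL | NULL
Pia | NULL | 5 | NULL
Yara | NULL | 7 | NULL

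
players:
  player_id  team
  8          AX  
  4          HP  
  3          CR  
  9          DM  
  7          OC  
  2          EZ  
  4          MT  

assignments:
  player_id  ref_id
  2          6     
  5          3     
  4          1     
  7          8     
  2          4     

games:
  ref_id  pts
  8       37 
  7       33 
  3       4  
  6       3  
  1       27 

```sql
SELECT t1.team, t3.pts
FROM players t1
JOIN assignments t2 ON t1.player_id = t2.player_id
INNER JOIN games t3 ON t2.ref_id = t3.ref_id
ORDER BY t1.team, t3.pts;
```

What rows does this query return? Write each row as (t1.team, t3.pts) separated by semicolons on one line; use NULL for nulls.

(EZ, 3); (HP, 27); (MT, 27); (OC, 37)

Joins associate left-to-right: players INNER JOIN assignments on player_id gives 5 intermediate row(s).
Then INNER JOIN `games t3` on ref_id: keep only rows whose t2.ref_id appears in t3.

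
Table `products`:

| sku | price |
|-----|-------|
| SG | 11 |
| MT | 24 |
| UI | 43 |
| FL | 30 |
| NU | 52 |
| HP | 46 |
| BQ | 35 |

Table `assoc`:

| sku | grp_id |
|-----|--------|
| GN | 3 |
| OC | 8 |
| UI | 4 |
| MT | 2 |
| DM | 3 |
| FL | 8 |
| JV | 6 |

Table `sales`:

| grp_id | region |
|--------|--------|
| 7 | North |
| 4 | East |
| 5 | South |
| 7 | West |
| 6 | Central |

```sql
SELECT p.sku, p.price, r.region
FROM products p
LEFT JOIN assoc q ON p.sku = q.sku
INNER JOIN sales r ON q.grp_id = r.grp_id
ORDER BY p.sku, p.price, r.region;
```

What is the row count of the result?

Joins associate left-to-right: products LEFT JOIN assoc on sku gives 7 intermediate row(s).
Then INNER JOIN `sales r` on grp_id: keep only rows whose q.grp_id appears in r.
Result: 1 row(s).

1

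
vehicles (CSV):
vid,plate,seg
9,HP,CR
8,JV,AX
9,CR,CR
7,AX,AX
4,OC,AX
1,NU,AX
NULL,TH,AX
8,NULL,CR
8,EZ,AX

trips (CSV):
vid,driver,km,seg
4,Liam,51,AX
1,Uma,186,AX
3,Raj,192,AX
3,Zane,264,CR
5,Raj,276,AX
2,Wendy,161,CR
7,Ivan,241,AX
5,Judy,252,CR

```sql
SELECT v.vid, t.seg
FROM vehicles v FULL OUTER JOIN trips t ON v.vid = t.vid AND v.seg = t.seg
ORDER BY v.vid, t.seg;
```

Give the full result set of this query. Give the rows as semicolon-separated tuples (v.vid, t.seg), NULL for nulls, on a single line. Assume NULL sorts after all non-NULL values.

(1, AX); (4, AX); (7, AX); (8, NULL); (8, NULL); (8, NULL); (9, NULL); (9, NULL); (NULL, AX); (NULL, AX); (NULL, CR); (NULL, CR); (NULL, CR); (NULL, NULL)

FULL OUTER JOIN keeps every row from both sides; unmatched rows get NULL for the other side's columns.
Matching on v.vid = t.vid AND v.seg = t.seg. A NULL in a compared column never satisfies the condition.
Matched pairs: 3; unmatched v rows kept: 6; unmatched t rows kept: 5.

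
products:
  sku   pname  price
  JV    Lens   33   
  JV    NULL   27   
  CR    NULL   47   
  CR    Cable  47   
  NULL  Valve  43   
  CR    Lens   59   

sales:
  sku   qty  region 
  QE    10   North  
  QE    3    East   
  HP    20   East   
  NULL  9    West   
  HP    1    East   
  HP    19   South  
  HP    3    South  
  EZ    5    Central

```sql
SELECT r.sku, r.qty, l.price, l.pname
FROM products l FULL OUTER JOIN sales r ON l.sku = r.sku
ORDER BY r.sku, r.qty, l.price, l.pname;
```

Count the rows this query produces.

FULL OUTER JOIN keeps every row from both sides; unmatched rows get NULL for the other side's columns.
Matching on l.sku = r.sku. A NULL in a compared column never satisfies the condition.
Matched pairs: 0; unmatched l rows kept: 6; unmatched r rows kept: 8.
Total: 0 matched + 14 padded = 14 rows.

14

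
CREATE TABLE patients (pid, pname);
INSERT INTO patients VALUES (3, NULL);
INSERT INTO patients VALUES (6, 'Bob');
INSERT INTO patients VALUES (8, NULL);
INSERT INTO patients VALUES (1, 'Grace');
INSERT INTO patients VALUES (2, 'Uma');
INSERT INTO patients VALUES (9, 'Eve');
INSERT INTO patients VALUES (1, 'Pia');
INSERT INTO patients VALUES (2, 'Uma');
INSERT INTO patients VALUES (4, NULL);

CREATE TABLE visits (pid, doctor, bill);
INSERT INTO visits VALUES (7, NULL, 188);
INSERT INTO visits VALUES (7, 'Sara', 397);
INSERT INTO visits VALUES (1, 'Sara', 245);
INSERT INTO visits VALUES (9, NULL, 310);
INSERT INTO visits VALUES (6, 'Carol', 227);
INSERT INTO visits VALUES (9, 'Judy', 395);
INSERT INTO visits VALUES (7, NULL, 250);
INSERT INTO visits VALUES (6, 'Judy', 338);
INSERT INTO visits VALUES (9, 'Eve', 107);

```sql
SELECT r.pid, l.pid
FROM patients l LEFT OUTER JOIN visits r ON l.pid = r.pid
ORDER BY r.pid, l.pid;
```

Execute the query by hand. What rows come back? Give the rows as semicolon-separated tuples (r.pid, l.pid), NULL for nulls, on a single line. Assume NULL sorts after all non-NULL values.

(1, 1); (1, 1); (6, 6); (6, 6); (9, 9); (9, 9); (9, 9); (NULL, 2); (NULL, 2); (NULL, 3); (NULL, 4); (NULL, 8)

LEFT JOIN keeps every row from `patients`; unmatched rows get NULL for `visits`'s columns.
Matching on l.pid = r.pid.
Matched pairs: 7; unmatched l rows kept: 5.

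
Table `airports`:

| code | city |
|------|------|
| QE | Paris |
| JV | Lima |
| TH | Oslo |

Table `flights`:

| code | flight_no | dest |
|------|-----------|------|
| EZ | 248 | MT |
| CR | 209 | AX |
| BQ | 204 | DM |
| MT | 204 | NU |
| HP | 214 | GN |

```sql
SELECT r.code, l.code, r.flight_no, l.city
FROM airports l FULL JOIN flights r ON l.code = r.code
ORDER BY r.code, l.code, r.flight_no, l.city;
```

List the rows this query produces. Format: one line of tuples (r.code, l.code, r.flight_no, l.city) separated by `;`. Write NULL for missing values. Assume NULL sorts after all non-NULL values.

(BQ, NULL, 204, NULL); (CR, NULL, 209, NULL); (EZ, NULL, 248, NULL); (HP, NULL, 214, NULL); (MT, NULL, 204, NULL); (NULL, JV, NULL, Lima); (NULL, QE, NULL, Paris); (NULL, TH, NULL, Oslo)

FULL OUTER JOIN keeps every row from both sides; unmatched rows get NULL for the other side's columns.
Matching on l.code = r.code.
Matched pairs: 0; unmatched l rows kept: 3; unmatched r rows kept: 5.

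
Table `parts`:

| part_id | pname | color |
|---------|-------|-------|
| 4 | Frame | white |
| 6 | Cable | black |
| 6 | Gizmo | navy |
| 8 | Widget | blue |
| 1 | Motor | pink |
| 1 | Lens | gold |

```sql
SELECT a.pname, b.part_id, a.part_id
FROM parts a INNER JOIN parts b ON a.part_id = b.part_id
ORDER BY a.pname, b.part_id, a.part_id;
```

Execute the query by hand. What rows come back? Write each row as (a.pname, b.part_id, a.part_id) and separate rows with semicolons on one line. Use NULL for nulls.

INNER JOIN keeps only pairs where the ON condition holds.
Matching on a.part_id = b.part_id.
- a[0] part_id=4 → 1 match(es) in b → 1 row(s).
- a[1] part_id=6 → 2 match(es) in b → 2 row(s).
- a[2] part_id=6 → 2 match(es) in b → 2 row(s).
- a[3] part_id=8 → 1 match(es) in b → 1 row(s).
- a[4] part_id=1 → 2 match(es) in b → 2 row(s).
- a[5] part_id=1 → 2 match(es) in b → 2 row(s).
After projecting and ordering:
a.pname | b.part_id | a.part_id
Cable | 6 | 6
Cable | 6 | 6
Frame | 4 | 4
Gizmo | 6 | 6
Gizmo | 6 | 6
Lens | 1 | 1
Lens | 1 | 1
Motor | 1 | 1
Motor | 1 | 1
Widget | 8 | 8

(Cable, 6, 6); (Cable, 6, 6); (Frame, 4, 4); (Gizmo, 6, 6); (Gizmo, 6, 6); (Lens, 1, 1); (Lens, 1, 1); (Motor, 1, 1); (Motor, 1, 1); (Widget, 8, 8)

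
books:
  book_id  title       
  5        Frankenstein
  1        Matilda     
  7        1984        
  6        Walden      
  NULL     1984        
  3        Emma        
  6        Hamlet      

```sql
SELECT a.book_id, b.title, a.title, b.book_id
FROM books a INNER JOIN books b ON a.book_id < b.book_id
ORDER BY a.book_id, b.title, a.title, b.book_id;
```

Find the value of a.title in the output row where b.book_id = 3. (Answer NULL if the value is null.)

Matilda

INNER JOIN keeps only pairs where the ON condition holds.
Matching on a.book_id < b.book_id. A NULL in a compared column never satisfies the condition.
Matched pairs: 14.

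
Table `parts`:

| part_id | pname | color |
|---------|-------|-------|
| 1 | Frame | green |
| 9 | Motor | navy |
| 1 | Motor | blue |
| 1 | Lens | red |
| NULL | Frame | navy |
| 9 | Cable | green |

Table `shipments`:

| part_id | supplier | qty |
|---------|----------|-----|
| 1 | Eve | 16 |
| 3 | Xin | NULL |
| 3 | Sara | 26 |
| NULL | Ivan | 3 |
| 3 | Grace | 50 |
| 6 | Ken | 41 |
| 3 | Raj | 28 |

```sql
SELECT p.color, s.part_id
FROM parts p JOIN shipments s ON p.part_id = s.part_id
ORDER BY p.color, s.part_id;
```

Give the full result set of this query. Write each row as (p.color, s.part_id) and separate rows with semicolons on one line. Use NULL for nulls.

INNER JOIN keeps only pairs where the ON condition holds.
Matching on p.part_id = s.part_id. A NULL in a compared column never satisfies the condition.
- p[0] part_id=1 → 1 match(es) in s → 1 row(s).
- p[1] part_id=9 → no match; dropped.
- p[2] part_id=1 → 1 match(es) in s → 1 row(s).
- p[3] part_id=1 → 1 match(es) in s → 1 row(s).
- p[4] part_id=NULL → no match; dropped.
- p[5] part_id=9 → no match; dropped.
After projecting and ordering:
p.color | s.part_id
blue | 1
green | 1
red | 1

(blue, 1); (green, 1); (red, 1)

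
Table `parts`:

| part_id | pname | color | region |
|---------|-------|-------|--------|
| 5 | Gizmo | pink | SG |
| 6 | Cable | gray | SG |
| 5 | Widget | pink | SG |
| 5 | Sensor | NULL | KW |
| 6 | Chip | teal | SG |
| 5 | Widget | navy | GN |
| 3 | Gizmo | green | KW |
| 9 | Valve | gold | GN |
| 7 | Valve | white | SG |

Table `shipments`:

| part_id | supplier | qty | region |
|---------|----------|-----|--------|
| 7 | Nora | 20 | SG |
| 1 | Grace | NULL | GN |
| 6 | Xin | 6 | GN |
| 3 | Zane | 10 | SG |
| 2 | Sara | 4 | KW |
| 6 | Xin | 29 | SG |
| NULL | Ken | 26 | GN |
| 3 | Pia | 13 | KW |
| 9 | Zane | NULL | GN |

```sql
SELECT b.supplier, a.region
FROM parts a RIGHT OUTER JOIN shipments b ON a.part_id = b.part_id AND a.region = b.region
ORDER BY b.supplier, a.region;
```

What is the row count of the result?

10

RIGHT JOIN keeps every row from `shipments`; unmatched rows get NULL for `parts`'s columns.
Matching on a.part_id = b.part_id AND a.region = b.region. A NULL in a compared column never satisfies the condition.
- a row (part_id=5, region=SG): no match.
- a row (part_id=6, region=SG): matches 1 b row(s) → 1 output row(s).
- a row (part_id=5, region=SG): no match.
- a row (part_id=5, region=KW): no match.
- a row (part_id=6, region=SG): matches 1 b row(s) → 1 output row(s).
- a row (part_id=5, region=GN): no match.
- a row (part_id=3, region=KW): matches 1 b row(s) → 1 output row(s).
- a row (part_id=9, region=GN): matches 1 b row(s) → 1 output row(s).
- a row (part_id=7, region=SG): matches 1 b row(s) → 1 output row(s).
- 5 row(s) from b found no a partner → padded with NULL.
Total: 5 matched + 5 padded = 10 rows.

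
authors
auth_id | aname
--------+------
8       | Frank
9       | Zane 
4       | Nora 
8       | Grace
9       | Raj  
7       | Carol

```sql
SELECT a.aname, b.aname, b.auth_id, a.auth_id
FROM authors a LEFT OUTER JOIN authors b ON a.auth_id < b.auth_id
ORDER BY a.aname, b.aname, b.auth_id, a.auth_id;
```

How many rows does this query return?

LEFT JOIN keeps every row from `authors a`; unmatched rows get NULL for `authors b`'s columns.
Matching on a.auth_id < b.auth_id.
Matched pairs: 13; unmatched a rows kept: 2.
Total: 13 matched + 2 padded = 15 rows.

15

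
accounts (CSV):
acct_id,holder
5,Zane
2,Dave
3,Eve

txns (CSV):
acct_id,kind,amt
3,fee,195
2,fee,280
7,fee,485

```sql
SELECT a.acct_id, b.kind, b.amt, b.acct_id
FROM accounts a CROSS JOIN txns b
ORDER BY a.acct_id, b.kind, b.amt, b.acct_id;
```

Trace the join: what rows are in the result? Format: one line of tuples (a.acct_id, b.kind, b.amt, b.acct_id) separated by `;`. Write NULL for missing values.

CROSS JOIN pairs every row of `accounts` with every row of `txns`: 3 × 3 = 9 rows.
After projecting and ordering:
a.acct_id | b.kind | b.amt | b.acct_id
2 | fee | 195 | 3
2 | fee | 280 | 2
2 | fee | 485 | 7
3 | fee | 195 | 3
3 | fee | 280 | 2
3 | fee | 485 | 7
5 | fee | 195 | 3
5 | fee | 280 | 2
5 | fee | 485 | 7

(2, fee, 195, 3); (2, fee, 280, 2); (2, fee, 485, 7); (3, fee, 195, 3); (3, fee, 280, 2); (3, fee, 485, 7); (5, fee, 195, 3); (5, fee, 280, 2); (5, fee, 485, 7)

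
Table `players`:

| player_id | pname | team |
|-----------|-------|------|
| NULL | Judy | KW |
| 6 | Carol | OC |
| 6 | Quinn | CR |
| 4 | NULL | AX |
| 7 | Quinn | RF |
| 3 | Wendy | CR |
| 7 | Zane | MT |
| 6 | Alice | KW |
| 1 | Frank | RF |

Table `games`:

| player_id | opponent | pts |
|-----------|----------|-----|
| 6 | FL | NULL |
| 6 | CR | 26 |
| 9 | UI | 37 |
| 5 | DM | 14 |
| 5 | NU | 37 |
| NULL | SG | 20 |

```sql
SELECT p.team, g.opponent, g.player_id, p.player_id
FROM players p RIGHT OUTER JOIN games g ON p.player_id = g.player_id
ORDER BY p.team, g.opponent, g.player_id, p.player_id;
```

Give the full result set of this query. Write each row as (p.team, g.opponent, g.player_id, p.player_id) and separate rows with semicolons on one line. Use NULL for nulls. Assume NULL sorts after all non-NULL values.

RIGHT JOIN keeps every row from `games`; unmatched rows get NULL for `players`'s columns.
Matching on p.player_id = g.player_id. A NULL in a compared column never satisfies the condition.
- player_id=NULL: no matching g row.
- player_id=6: 2 matching g row(s), so 2 row(s) emitted.
- player_id=6: 2 matching g row(s), so 2 row(s) emitted.
- player_id=4: no matching g row.
- player_id=7: no matching g row.
- player_id=3: no matching g row.
- player_id=7: no matching g row.
- player_id=6: 2 matching g row(s), so 2 row(s) emitted.
- player_id=1: no matching g row.
- plus 4 unmatched g row(s), each kept with NULL p columns.
After projecting and ordering:
p.team | g.opponent | g.player_id | p.player_id
CR | CR | 6 | 6
CR | FL | 6 | 6
KW | CR | 6 | 6
KW | FL | 6 | 6
OC | CR | 6 | 6
OC | FL | 6 | 6
NULL | DM | 5 | NULL
NULL | NU | 5 | NULL
NULL | SG | NULL | NULL
NULL | UI | 9 | NULL

(CR, CR, 6, 6); (CR, FL, 6, 6); (KW, CR, 6, 6); (KW, FL, 6, 6); (OC, CR, 6, 6); (OC, FL, 6, 6); (NULL, DM, 5, NULL); (NULL, NU, 5, NULL); (NULL, SG, NULL, NULL); (NULL, UI, 9, NULL)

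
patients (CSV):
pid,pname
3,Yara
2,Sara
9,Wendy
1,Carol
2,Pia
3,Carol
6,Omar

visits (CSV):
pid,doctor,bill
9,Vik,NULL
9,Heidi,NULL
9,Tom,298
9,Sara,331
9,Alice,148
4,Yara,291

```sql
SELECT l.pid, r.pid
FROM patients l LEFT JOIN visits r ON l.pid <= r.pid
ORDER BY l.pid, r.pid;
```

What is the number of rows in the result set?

LEFT JOIN keeps every row from `patients`; unmatched rows get NULL for `visits`'s columns.
Matching on l.pid <= r.pid.
- pid=3: 6 matching r row(s), so 6 row(s) emitted.
- pid=2: 6 matching r row(s), so 6 row(s) emitted.
- pid=9: 5 matching r row(s), so 5 row(s) emitted.
- pid=1: 6 matching r row(s), so 6 row(s) emitted.
- pid=2: 6 matching r row(s), so 6 row(s) emitted.
- pid=3: 6 matching r row(s), so 6 row(s) emitted.
- pid=6: 5 matching r row(s), so 5 row(s) emitted.
Total: 40 rows.

40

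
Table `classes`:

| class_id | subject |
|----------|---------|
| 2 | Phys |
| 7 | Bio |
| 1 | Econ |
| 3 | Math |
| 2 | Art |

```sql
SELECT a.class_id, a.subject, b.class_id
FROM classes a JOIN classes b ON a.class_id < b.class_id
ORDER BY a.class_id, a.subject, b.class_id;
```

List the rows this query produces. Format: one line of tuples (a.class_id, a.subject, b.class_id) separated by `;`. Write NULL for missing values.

(1, Econ, 2); (1, Econ, 2); (1, Econ, 3); (1, Econ, 7); (2, Art, 3); (2, Art, 7); (2, Phys, 3); (2, Phys, 7); (3, Math, 7)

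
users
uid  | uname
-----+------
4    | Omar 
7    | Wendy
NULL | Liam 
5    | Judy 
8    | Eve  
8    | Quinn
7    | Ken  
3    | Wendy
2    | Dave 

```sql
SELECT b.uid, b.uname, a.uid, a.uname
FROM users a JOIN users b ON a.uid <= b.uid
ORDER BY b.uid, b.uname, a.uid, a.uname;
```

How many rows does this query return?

38

INNER JOIN keeps only pairs where the ON condition holds.
Matching on a.uid <= b.uid. A NULL in a compared column never satisfies the condition.
- a row (uid=4): matches 6 b row(s) → 6 output row(s).
- a row (uid=7): matches 4 b row(s) → 4 output row(s).
- a row (uid=NULL): no match → dropped.
- a row (uid=5): matches 5 b row(s) → 5 output row(s).
- a row (uid=8): matches 2 b row(s) → 2 output row(s).
- a row (uid=8): matches 2 b row(s) → 2 output row(s).
- a row (uid=7): matches 4 b row(s) → 4 output row(s).
- a row (uid=3): matches 7 b row(s) → 7 output row(s).
- a row (uid=2): matches 8 b row(s) → 8 output row(s).
Total: 38 rows.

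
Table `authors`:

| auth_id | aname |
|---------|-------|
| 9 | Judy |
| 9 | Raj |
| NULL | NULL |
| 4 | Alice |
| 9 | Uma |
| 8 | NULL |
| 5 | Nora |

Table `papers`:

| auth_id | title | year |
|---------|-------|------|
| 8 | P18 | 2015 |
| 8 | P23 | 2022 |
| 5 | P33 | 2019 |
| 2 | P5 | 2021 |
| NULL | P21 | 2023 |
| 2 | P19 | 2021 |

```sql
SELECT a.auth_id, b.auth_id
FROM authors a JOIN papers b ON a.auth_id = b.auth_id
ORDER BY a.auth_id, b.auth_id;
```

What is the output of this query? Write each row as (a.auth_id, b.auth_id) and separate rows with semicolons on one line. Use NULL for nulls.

(5, 5); (8, 8); (8, 8)

INNER JOIN keeps only pairs where the ON condition holds.
Matching on a.auth_id = b.auth_id. A NULL in a compared column never satisfies the condition.
- a row (auth_id=9): no match → dropped.
- a row (auth_id=9): no match → dropped.
- a row (auth_id=NULL): no match → dropped.
- a row (auth_id=4): no match → dropped.
- a row (auth_id=9): no match → dropped.
- a row (auth_id=8): matches 2 b row(s) → 2 output row(s).
- a row (auth_id=5): matches 1 b row(s) → 1 output row(s).
After projecting and ordering:
a.auth_id | b.auth_id
5 | 5
8 | 8
8 | 8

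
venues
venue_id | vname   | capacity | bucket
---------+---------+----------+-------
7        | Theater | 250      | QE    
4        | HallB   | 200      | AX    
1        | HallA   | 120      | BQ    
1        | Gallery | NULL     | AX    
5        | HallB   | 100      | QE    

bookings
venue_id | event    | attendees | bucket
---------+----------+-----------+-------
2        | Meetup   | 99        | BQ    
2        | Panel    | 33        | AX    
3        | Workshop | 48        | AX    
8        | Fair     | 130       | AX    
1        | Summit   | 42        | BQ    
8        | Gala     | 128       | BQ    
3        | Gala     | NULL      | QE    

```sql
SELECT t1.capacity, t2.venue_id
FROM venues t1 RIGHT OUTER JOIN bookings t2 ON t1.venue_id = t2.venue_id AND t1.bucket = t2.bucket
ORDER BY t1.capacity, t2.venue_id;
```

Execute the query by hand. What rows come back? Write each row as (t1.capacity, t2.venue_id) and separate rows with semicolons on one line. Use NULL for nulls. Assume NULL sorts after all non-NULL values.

(120, 1); (NULL, 2); (NULL, 2); (NULL, 3); (NULL, 3); (NULL, 8); (NULL, 8)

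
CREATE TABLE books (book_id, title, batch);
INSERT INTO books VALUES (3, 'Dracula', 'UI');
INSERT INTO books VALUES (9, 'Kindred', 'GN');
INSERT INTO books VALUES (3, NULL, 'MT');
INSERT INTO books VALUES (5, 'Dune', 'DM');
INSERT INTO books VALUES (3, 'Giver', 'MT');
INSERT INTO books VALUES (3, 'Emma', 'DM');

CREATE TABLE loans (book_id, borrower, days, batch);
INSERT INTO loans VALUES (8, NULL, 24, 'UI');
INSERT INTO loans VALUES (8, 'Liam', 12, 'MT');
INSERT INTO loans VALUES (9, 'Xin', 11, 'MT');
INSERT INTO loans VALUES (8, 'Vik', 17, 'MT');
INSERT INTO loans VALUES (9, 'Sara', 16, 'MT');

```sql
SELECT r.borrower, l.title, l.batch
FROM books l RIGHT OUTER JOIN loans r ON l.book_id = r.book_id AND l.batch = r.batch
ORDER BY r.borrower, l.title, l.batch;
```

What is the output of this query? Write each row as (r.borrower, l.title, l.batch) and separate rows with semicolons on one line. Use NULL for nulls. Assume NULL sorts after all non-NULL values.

(Liam, NULL, NULL); (Sara, NULL, NULL); (Vik, NULL, NULL); (Xin, NULL, NULL); (NULL, NULL, NULL)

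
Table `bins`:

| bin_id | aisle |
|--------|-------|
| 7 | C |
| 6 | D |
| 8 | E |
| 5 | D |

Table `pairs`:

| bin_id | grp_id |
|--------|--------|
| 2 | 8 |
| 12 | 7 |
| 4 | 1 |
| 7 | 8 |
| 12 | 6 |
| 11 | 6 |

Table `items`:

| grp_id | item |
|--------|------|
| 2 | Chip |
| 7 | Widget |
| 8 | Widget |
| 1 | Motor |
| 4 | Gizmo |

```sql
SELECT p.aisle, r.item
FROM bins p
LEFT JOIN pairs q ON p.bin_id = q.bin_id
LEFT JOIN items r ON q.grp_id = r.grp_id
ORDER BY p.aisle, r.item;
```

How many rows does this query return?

4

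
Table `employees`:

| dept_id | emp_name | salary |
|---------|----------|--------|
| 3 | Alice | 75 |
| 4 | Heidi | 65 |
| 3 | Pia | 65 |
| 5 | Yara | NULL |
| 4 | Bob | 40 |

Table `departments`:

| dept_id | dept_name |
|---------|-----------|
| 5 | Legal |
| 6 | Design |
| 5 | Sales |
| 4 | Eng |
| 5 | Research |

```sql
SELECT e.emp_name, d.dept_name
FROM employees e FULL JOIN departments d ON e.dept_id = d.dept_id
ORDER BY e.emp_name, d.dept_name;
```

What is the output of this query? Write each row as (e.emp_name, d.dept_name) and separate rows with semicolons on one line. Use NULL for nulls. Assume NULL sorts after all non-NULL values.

FULL OUTER JOIN keeps every row from both sides; unmatched rows get NULL for the other side's columns.
Matching on e.dept_id = d.dept_id.
Matched pairs: 5; unmatched e rows kept: 2; unmatched d rows kept: 1.

(Alice, NULL); (Bob, Eng); (Heidi, Eng); (Pia, NULL); (Yara, Legal); (Yara, Research); (Yara, Sales); (NULL, Design)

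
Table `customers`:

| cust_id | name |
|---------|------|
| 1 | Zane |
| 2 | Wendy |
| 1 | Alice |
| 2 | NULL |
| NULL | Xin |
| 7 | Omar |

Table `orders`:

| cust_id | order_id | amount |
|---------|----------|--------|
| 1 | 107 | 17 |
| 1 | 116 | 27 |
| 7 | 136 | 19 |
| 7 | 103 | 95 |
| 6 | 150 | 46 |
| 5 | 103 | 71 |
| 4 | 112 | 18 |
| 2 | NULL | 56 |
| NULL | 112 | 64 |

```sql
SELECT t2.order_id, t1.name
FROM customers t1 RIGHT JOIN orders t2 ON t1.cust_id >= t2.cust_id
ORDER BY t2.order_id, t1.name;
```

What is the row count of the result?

RIGHT JOIN keeps every row from `orders`; unmatched rows get NULL for `customers`'s columns.
Matching on t1.cust_id >= t2.cust_id. A NULL in a compared column never satisfies the condition.
Matched pairs: 18; unmatched t2 rows kept: 1.
Total: 18 matched + 1 padded = 19 rows.

19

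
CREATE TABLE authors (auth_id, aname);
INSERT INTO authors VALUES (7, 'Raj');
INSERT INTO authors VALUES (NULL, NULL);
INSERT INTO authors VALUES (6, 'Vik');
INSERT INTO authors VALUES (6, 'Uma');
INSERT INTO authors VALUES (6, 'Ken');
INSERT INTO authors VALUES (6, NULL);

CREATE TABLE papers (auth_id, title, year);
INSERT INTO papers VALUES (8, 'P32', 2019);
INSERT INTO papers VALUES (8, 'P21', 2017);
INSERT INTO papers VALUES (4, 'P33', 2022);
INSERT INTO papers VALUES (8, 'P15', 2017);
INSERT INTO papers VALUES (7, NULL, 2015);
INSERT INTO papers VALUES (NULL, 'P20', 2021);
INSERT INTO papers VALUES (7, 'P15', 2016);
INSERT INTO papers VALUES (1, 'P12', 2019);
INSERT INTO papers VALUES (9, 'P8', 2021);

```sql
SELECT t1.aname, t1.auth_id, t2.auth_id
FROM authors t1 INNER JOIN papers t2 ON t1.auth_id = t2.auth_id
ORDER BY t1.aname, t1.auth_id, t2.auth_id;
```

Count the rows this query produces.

2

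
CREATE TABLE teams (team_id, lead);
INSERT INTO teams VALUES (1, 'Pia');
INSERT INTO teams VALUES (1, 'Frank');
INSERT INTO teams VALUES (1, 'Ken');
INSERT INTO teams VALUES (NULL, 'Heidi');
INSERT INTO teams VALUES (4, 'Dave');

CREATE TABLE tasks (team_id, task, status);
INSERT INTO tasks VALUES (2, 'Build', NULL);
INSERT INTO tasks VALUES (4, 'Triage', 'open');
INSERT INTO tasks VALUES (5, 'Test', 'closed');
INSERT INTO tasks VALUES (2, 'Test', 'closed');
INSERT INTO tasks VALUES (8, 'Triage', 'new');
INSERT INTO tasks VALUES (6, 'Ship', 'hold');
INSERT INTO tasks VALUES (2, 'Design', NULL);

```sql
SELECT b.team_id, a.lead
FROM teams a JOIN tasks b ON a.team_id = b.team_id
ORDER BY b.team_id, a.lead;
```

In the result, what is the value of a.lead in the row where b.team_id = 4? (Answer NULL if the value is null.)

Dave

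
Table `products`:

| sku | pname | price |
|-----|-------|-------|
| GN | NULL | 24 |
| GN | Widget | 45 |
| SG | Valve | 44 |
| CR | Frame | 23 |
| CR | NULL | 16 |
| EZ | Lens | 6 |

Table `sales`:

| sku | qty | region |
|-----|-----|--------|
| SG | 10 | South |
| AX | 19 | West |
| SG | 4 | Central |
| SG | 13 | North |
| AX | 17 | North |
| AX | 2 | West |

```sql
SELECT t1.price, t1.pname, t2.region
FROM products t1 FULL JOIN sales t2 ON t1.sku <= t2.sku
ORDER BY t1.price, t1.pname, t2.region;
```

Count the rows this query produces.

FULL OUTER JOIN keeps every row from both sides; unmatched rows get NULL for the other side's columns.
Matching on t1.sku <= t2.sku.
- t1 (sku=GN) pairs with 3 row(s) of t2.
- t1 (sku=GN) pairs with 3 row(s) of t2.
- t1 (sku=SG) pairs with 3 row(s) of t2.
- t1 (sku=CR) pairs with 3 row(s) of t2.
- t1 (sku=CR) pairs with 3 row(s) of t2.
- t1 (sku=EZ) pairs with 3 row(s) of t2.
- 3 row(s) from t2 found no t1 partner → padded with NULL.
Total: 18 matched + 3 padded = 21 rows.

21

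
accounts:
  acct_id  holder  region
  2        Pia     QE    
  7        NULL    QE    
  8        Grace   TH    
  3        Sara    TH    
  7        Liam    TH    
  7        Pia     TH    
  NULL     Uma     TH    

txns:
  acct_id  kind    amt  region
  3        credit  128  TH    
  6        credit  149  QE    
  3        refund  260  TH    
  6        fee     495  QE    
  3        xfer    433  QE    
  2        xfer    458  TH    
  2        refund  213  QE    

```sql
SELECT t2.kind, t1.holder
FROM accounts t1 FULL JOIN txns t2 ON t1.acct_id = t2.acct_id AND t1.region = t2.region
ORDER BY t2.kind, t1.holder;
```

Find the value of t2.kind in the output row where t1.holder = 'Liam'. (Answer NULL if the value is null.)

FULL OUTER JOIN keeps every row from both sides; unmatched rows get NULL for the other side's columns.
Matching on t1.acct_id = t2.acct_id AND t1.region = t2.region. A NULL in a compared column never satisfies the condition.
- acct_id=2, region=QE: 1 matching t2 row(s), so 1 row(s) emitted.
- acct_id=7, region=QE: no t2 row matches, row kept with t2 columns NULL.
- acct_id=8, region=TH: no t2 row matches, row kept with t2 columns NULL.
- acct_id=3, region=TH: 2 matching t2 row(s), so 2 row(s) emitted.
- acct_id=7, region=TH: no t2 row matches, row kept with t2 columns NULL.
- acct_id=7, region=TH: no t2 row matches, row kept with t2 columns NULL.
- acct_id=NULL, region=TH: no t2 row matches, row kept with t2 columns NULL.
- 4 row(s) from t2 found no t1 partner → padded with NULL.

NULL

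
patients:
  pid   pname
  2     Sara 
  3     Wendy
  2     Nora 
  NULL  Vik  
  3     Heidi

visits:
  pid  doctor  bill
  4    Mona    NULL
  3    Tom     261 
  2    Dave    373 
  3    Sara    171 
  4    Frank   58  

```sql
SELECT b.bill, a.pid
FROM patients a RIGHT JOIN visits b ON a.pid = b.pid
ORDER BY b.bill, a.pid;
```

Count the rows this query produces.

RIGHT JOIN keeps every row from `visits`; unmatched rows get NULL for `patients`'s columns.
Matching on a.pid = b.pid. A NULL in a compared column never satisfies the condition.
Matched pairs: 6; unmatched b rows kept: 2.
Total: 6 matched + 2 padded = 8 rows.

8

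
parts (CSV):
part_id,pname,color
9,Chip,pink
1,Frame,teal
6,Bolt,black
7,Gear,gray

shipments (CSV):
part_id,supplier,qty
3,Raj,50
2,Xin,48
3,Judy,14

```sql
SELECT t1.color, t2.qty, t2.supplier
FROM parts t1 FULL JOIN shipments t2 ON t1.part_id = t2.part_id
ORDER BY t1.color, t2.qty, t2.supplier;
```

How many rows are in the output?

FULL OUTER JOIN keeps every row from both sides; unmatched rows get NULL for the other side's columns.
Matching on t1.part_id = t2.part_id.
- t1 (part_id=9) has no partner → padded with NULL.
- t1 (part_id=1) has no partner → padded with NULL.
- t1 (part_id=6) has no partner → padded with NULL.
- t1 (part_id=7) has no partner → padded with NULL.
- plus 3 unmatched t2 row(s), each kept with NULL t1 columns.
Total: 0 matched + 7 padded = 7 rows.

7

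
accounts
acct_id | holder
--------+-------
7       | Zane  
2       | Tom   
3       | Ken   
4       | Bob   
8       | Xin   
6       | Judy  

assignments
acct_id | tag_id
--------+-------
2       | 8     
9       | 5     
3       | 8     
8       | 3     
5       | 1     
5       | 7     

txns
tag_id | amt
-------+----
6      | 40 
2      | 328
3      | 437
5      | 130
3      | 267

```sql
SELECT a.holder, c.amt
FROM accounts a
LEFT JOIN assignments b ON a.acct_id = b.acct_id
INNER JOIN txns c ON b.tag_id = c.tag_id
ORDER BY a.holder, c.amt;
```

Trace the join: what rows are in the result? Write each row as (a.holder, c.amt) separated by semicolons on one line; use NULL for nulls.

(Xin, 267); (Xin, 437)

Step 1 — a LEFT JOIN b on acct_id → 6 row(s).
Then INNER JOIN `txns c` on tag_id: keep only rows whose b.tag_id appears in c.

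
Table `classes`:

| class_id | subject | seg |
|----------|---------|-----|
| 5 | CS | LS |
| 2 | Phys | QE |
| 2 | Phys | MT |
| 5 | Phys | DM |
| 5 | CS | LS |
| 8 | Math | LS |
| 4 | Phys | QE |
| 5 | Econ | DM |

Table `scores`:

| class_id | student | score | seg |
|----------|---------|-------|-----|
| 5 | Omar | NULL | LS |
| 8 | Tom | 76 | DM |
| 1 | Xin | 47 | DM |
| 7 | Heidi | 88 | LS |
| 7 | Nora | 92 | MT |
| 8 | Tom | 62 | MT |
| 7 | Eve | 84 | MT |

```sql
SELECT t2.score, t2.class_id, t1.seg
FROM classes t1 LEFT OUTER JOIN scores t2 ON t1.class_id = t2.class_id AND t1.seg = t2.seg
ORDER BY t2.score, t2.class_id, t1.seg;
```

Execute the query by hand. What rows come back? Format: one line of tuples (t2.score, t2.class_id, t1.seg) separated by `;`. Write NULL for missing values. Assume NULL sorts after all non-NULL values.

(NULL, 5, LS); (NULL, 5, LS); (NULL, NULL, DM); (NULL, NULL, DM); (NULL, NULL, LS); (NULL, NULL, MT); (NULL, NULL, QE); (NULL, NULL, QE)

LEFT JOIN keeps every row from `classes`; unmatched rows get NULL for `scores`'s columns.
Matching on t1.class_id = t2.class_id AND t1.seg = t2.seg.
- class_id=5, seg=LS: 1 matching t2 row(s), so 1 row(s) emitted.
- class_id=2, seg=QE: no t2 row matches, row kept with t2 columns NULL.
- class_id=2, seg=MT: no t2 row matches, row kept with t2 columns NULL.
- class_id=5, seg=DM: no t2 row matches, row kept with t2 columns NULL.
- class_id=5, seg=LS: 1 matching t2 row(s), so 1 row(s) emitted.
- class_id=8, seg=LS: no t2 row matches, row kept with t2 columns NULL.
- class_id=4, seg=QE: no t2 row matches, row kept with t2 columns NULL.
- class_id=5, seg=DM: no t2 row matches, row kept with t2 columns NULL.
After projecting and ordering:
t2.score | t2.class_id | t1.seg
NULL | 5 | LS
NULL | 5 | LS
NULL | NULL | DM
NULL | NULL | DM
NULL | NULL | LS
NULL | NULL | MT
NULL | NULL | QE
NULL | NULL | QE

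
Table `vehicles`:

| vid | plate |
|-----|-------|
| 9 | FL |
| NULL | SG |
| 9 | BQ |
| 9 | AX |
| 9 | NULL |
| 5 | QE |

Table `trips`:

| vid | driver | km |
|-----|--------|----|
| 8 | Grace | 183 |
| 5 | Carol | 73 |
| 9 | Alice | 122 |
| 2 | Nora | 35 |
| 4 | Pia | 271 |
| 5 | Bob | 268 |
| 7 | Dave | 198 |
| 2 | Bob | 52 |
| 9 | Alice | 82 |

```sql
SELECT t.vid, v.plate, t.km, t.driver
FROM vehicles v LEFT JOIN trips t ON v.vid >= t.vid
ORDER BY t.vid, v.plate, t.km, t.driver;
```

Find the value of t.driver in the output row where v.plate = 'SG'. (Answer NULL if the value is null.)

LEFT JOIN keeps every row from `vehicles`; unmatched rows get NULL for `trips`'s columns.
Matching on v.vid >= t.vid. A NULL in a compared column never satisfies the condition.
- v[0] vid=9 → 9 match(es) in t → 9 row(s).
- v[1] vid=NULL → no match; kept with NULLs on the t side.
- v[2] vid=9 → 9 match(es) in t → 9 row(s).
- v[3] vid=9 → 9 match(es) in t → 9 row(s).
- v[4] vid=9 → 9 match(es) in t → 9 row(s).
- v[5] vid=5 → 5 match(es) in t → 5 row(s).

NULL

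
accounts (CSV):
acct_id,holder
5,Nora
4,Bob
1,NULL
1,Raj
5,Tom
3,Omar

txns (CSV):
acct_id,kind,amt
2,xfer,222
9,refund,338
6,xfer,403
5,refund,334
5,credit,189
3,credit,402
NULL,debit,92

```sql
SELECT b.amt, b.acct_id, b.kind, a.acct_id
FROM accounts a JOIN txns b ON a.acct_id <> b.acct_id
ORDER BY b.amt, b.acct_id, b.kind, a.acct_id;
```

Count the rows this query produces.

31

INNER JOIN keeps only pairs where the ON condition holds.
Matching on a.acct_id <> b.acct_id. A NULL in a compared column never satisfies the condition.
Matched pairs: 31.
Total: 31 rows.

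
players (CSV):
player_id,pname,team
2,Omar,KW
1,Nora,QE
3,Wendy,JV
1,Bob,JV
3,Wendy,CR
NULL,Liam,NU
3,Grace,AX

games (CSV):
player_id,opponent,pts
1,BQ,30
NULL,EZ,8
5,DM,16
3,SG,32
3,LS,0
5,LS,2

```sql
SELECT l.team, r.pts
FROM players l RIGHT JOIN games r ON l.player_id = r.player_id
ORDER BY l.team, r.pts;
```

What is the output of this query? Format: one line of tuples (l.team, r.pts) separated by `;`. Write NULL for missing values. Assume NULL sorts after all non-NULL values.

RIGHT JOIN keeps every row from `games`; unmatched rows get NULL for `players`'s columns.
Matching on l.player_id = r.player_id. A NULL in a compared column never satisfies the condition.
- l (player_id=2) has no partner in r.
- l (player_id=1) pairs with 1 row(s) of r.
- l (player_id=3) pairs with 2 row(s) of r.
- l (player_id=1) pairs with 1 row(s) of r.
- l (player_id=3) pairs with 2 row(s) of r.
- l (player_id=NULL) has no partner in r.
- l (player_id=3) pairs with 2 row(s) of r.
- plus 3 unmatched r row(s), each kept with NULL l columns.

(AX, 0); (AX, 32); (CR, 0); (CR, 32); (JV, 0); (JV, 30); (JV, 32); (QE, 30); (NULL, 2); (NULL, 8); (NULL, 16)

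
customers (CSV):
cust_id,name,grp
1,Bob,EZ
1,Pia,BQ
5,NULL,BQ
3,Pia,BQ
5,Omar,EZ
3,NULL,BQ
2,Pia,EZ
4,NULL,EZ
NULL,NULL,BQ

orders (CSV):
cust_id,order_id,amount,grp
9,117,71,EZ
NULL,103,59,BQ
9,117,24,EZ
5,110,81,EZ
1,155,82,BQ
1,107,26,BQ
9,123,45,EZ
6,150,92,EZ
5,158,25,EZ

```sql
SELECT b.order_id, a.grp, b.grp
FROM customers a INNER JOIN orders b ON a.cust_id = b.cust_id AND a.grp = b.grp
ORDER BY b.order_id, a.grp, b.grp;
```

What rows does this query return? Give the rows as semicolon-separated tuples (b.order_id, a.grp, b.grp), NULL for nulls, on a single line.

INNER JOIN keeps only pairs where the ON condition holds.
Matching on a.cust_id = b.cust_id AND a.grp = b.grp. A NULL in a compared column never satisfies the condition.
- a[0] cust_id=1, grp=EZ → no match; dropped.
- a[1] cust_id=1, grp=BQ → 2 match(es) in b → 2 row(s).
- a[2] cust_id=5, grp=BQ → no match; dropped.
- a[3] cust_id=3, grp=BQ → no match; dropped.
- a[4] cust_id=5, grp=EZ → 2 match(es) in b → 2 row(s).
- a[5] cust_id=3, grp=BQ → no match; dropped.
- a[6] cust_id=2, grp=EZ → no match; dropped.
- a[7] cust_id=4, grp=EZ → no match; dropped.
- a[8] cust_id=NULL, grp=BQ → no match; dropped.
After projecting and ordering:
b.order_id | a.grp | b.grp
107 | BQ | BQ
110 | EZ | EZ
155 | BQ | BQ
158 | EZ | EZ

(107, BQ, BQ); (110, EZ, EZ); (155, BQ, BQ); (158, EZ, EZ)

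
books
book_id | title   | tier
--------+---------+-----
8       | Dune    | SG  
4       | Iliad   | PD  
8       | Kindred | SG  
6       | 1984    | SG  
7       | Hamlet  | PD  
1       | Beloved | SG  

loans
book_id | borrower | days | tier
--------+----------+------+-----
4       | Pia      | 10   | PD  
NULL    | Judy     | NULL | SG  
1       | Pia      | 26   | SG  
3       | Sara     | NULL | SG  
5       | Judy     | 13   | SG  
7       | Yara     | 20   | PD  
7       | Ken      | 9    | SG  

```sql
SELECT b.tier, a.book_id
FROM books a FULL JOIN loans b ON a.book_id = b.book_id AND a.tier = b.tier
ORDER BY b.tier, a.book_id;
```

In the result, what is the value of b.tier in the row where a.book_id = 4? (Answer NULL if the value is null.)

FULL OUTER JOIN keeps every row from both sides; unmatched rows get NULL for the other side's columns.
Matching on a.book_id = b.book_id AND a.tier = b.tier. A NULL in a compared column never satisfies the condition.
Matched pairs: 3; unmatched a rows kept: 3; unmatched b rows kept: 4.

PD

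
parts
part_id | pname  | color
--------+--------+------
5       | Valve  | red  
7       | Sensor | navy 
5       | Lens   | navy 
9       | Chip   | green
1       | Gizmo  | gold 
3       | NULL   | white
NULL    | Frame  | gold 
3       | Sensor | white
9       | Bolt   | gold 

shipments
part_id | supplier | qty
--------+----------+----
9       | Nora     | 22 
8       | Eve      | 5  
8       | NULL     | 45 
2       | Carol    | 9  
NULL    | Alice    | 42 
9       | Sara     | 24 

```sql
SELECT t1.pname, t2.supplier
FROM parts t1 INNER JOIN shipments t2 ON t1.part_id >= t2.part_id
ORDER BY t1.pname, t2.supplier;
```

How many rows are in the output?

15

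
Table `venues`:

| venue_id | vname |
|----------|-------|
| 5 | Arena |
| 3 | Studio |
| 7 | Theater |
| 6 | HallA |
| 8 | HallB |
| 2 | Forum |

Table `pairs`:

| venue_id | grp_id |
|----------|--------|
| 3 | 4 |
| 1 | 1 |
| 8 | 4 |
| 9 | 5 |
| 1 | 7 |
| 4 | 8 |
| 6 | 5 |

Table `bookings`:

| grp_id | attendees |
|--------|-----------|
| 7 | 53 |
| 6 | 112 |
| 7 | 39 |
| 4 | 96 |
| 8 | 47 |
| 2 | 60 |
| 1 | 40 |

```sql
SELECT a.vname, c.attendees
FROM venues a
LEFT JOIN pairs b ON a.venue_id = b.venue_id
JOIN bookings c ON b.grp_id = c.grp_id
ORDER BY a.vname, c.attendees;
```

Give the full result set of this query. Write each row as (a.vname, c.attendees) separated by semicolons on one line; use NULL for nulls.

Joins associate left-to-right: venues LEFT JOIN pairs on venue_id gives 6 intermediate row(s).
Then INNER JOIN `bookings c` on grp_id: keep only rows whose b.grp_id appears in c.

(HallB, 96); (Studio, 96)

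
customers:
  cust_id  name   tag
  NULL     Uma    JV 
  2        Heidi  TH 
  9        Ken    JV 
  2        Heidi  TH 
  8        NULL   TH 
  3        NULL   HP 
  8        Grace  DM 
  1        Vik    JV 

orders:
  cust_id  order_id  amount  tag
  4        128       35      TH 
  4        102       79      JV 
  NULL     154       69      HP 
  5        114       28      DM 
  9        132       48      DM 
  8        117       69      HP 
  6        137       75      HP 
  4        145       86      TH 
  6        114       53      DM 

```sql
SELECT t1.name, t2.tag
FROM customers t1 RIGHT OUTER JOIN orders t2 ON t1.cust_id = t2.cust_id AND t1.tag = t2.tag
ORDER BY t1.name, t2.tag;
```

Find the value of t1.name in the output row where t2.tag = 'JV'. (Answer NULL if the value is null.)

RIGHT JOIN keeps every row from `orders`; unmatched rows get NULL for `customers`'s columns.
Matching on t1.cust_id = t2.cust_id AND t1.tag = t2.tag. A NULL in a compared column never satisfies the condition.
- cust_id=NULL, tag=JV: no matching t2 row.
- cust_id=2, tag=TH: no matching t2 row.
- cust_id=9, tag=JV: no matching t2 row.
- cust_id=2, tag=TH: no matching t2 row.
- cust_id=8, tag=TH: no matching t2 row.
- cust_id=3, tag=HP: no matching t2 row.
- cust_id=8, tag=DM: no matching t2 row.
- cust_id=1, tag=JV: no matching t2 row.
- plus 9 unmatched t2 row(s), each kept with NULL t1 columns.

NULL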